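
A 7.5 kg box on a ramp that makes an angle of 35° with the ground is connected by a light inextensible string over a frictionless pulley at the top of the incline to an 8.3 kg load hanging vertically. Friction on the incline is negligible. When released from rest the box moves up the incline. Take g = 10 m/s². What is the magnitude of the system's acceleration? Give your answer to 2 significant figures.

2.5 m/s²

For the box on the incline: the weight component along the slope is m₁g sin 35° = 7.5 × 10 × 0.5736 = 43.020 N and the normal force is N = m₁g cos 35° = 61.436 N.
Newton's second law for the box (up-slope positive): T − 43.020 = 7.5 a. For the hanging load (downward positive): 8.3 × 10 − T = 8.3 a.
Adding the two equations eliminates T: 39.980 = 15.8 a, so a = 2.5304 m/s².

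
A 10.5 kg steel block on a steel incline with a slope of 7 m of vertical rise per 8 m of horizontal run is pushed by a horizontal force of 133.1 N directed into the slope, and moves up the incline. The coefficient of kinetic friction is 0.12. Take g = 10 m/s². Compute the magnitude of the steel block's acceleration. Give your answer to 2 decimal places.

The horizontal push has components F cos 41.19° = 133.1 × 0.7526 = 100.171 N up the incline and F sin 41.19° = 133.1 × 0.6585 = 87.646 N pressing into the surface.
The normal force is therefore N = mg cos 41.19° + F sin 41.19° = 79.023 + 87.646 = 166.669 N, and kinetic friction down the slope is μN = 0.12 × 166.669 = 20.000 N.
Along the incline: F cos 41.19° − mg sin 41.19° − μN = ma, so 100.171 − 69.142 − 20.000 = 10.5 a, giving a = 1.0504 m/s².

1.05 m/s²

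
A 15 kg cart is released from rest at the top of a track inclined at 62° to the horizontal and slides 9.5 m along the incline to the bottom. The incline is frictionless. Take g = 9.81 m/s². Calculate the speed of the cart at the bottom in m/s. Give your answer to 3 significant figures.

12.8 m/s

The weight component along the incline is mg sin 62° = 129.926 N and the normal force is N = mg cos 62° = 69.083 N.
With no friction, a = g sin 62° = 8.6617 m/s².
Starting from rest over a distance of 9.5 m, v² = 2aL = 2 × 8.6617 × 9.5 = 164.5723, so v = 12.8286 m/s.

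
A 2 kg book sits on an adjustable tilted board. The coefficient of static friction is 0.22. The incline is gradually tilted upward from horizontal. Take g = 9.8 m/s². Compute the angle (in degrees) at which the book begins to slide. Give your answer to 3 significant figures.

At the threshold of sliding, static friction is at its maximum μ_s N and exactly balances the weight component along the incline: mg sin θ = μ_s mg cos θ.
Hence tan θ = μ_s = 0.22, so θ = arctan(0.22) = 12.4074°.

12.4°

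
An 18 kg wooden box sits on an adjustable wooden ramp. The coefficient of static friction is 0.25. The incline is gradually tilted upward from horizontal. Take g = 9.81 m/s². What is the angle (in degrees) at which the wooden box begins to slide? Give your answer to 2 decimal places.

14.04°

At the threshold of sliding, static friction is at its maximum μ_s N and exactly balances the weight component along the incline: mg sin θ = μ_s mg cos θ.
Hence tan θ = μ_s = 0.25, so θ = arctan(0.25) = 14.0362°.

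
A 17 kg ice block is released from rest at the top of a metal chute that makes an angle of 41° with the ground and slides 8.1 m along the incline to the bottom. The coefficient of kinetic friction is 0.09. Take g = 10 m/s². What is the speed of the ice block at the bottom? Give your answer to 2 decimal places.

The weight component along the incline is mg sin 41° = 111.530 N and the normal force is N = mg cos 41° = 128.301 N.
Friction up the slope is f = μN = 0.09 × 128.301 = 11.547 N, so the net downslope force is 111.530 − 11.547 = 99.983 N and a = 99.983 / 17 = 5.8814 m/s².
Starting from rest over a distance of 8.1 m, v² = 2aL = 2 × 5.8814 × 8.1 = 95.2787, so v = 9.7611 m/s.

9.76 m/s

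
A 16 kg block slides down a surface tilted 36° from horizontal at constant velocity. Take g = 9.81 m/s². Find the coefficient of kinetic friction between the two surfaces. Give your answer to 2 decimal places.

At constant velocity the net force along the incline is zero: mg sin 36° = μ mg cos 36°.
So μ = tan 36° = 0.5878 / 0.8090 = 0.7266.

0.73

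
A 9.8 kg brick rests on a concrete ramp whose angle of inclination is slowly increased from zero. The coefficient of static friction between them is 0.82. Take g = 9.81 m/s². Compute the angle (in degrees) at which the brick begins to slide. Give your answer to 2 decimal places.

39.35°

At the threshold of sliding, static friction is at its maximum μ_s N and exactly balances the weight component along the incline: mg sin θ = μ_s mg cos θ.
Hence tan θ = μ_s = 0.82, so θ = arctan(0.82) = 39.3518°.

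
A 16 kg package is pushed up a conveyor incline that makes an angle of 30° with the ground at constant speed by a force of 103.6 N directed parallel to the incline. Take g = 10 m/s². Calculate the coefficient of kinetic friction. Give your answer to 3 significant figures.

At constant speed ΣF = 0 along the incline. The applied 103.6 N acts up the slope; the weight component mg sin 30° = 80.000 N and kinetic friction μN both act down the slope.
So 103.6 = 80.000 + μ × 138.564, giving μ = (103.6 − 80.000) / 138.564 = 0.1703.

0.170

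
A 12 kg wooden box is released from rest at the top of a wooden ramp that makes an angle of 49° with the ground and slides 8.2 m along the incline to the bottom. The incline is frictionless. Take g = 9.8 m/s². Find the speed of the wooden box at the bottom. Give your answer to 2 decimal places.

11.01 m/s

The weight component along the incline is mg sin 49° = 88.754 N and the normal force is N = mg cos 49° = 77.153 N.
With no friction, a = g sin 49° = 7.3962 m/s².
Starting from rest over a distance of 8.2 m, v² = 2aL = 2 × 7.3962 × 8.2 = 121.2977, so v = 11.0135 m/s.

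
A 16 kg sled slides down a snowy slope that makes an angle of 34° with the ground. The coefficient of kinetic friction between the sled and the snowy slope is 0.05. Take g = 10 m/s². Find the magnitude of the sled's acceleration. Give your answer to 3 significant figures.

5.18 m/s²

Resolving the weight along the incline: the component pulling the sled down the slope is mg sin 34° = 16 × 10 × 0.5592 = 89.472 N, and the normal force is N = mg cos 34° = 16 × 10 × 0.8290 = 132.640 N.
Kinetic friction acts up the slope with magnitude f = μN = 0.05 × 132.640 = 6.632 N.
Net force along the incline is 89.472 − 6.632 = 82.840 N, so a = 82.840 / 16 = 5.1775 m/s².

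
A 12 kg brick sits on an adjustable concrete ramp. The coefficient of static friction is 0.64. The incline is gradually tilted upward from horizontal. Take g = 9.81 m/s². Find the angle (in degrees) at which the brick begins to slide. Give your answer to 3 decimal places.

32.619°

At the threshold of sliding, static friction is at its maximum μ_s N and exactly balances the weight component along the incline: mg sin θ = μ_s mg cos θ.
Hence tan θ = μ_s = 0.64, so θ = arctan(0.64) = 32.6192°.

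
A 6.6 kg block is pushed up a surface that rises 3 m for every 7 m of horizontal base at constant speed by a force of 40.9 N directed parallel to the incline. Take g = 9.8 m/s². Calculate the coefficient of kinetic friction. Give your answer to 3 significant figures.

0.259

At constant speed ΣF = 0 along the incline. The applied 40.9 N acts up the slope; the weight component mg sin 23.20° = 25.479 N and kinetic friction μN both act down the slope.
So 40.9 = 25.479 + μ × 59.450, giving μ = (40.9 − 25.479) / 59.450 = 0.2594.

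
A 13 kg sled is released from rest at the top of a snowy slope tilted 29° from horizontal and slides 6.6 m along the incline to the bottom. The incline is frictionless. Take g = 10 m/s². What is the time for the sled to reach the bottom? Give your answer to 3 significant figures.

The weight component along the incline is mg sin 29° = 63.025 N and the normal force is N = mg cos 29° = 113.701 N.
With no friction, a = g sin 29° = 4.8481 m/s².
Starting from rest, L = ½at², so t = √(2L/a) = √(2 × 6.6 / 4.8481) = 1.6501 s.

1.65 s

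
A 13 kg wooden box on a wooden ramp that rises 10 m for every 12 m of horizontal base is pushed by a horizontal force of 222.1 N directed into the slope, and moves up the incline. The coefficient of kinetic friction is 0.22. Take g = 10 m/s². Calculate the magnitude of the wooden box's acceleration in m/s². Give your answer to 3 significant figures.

The horizontal push has components F cos 39.81° = 222.1 × 0.7682 = 170.617 N up the incline and F sin 39.81° = 222.1 × 0.6402 = 142.188 N pressing into the surface.
The normal force is therefore N = mg cos 39.81° + F sin 39.81° = 99.866 + 142.188 = 242.054 N, and kinetic friction down the slope is μN = 0.22 × 242.054 = 53.252 N.
Along the incline: F cos 39.81° − mg sin 39.81° − μN = ma, so 170.617 − 83.226 − 53.252 = 13 a, giving a = 2.6261 m/s².

2.63 m/s²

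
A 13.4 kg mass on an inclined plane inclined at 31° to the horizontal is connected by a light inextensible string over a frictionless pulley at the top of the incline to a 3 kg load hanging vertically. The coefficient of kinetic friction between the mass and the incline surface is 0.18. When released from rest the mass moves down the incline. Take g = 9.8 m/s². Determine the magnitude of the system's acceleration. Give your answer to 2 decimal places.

1.10 m/s²

For the mass on the incline: the weight component along the slope is m₁g sin 31° = 13.4 × 9.8 × 0.5150 = 67.630 N and the normal force is N = m₁g cos 31° = 112.563 N.
Kinetic friction opposes the mass's motion down the incline: f = μN = 0.18 × 112.563 = 20.261 N acting up the slope.
Newton's second law for the mass (down-slope positive): 67.630 − 20.261 − T = 13.4 a. For the hanging load (upward positive): T − 3 × 9.8 = 3 a.
Adding the two equations eliminates T: 17.969 = 16.4 a, so a = 1.0957 m/s².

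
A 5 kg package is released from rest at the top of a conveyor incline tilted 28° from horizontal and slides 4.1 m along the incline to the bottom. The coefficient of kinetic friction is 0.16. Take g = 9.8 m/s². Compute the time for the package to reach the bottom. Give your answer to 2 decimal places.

1.60 s

The weight component along the incline is mg sin 28° = 23.004 N and the normal force is N = mg cos 28° = 43.264 N.
Friction up the slope is f = μN = 0.16 × 43.264 = 6.922 N, so the net downslope force is 23.004 − 6.922 = 16.082 N and a = 16.082 / 5 = 3.2164 m/s².
Starting from rest, L = ½at², so t = √(2L/a) = √(2 × 4.1 / 3.2164) = 1.5967 s.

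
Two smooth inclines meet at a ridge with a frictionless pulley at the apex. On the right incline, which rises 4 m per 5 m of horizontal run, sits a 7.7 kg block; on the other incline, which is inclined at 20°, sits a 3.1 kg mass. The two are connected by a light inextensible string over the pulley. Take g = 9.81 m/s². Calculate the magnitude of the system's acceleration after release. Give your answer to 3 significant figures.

Resolve each weight along its own incline: the 7.7 kg mass has component 7.7 × 9.81 × sin 38.66° = 47.188 N down its slope, and the 3.1 kg mass has 3.1 × 9.81 × sin 20° = 10.401 N down its slope.
The 7.7 kg side's 47.188 N exceeds the other side's 10.401 N, so that mass slides down and the 3.1 kg mass slides up. Taking that direction as positive, Newton's second law for the whole system gives 47.188 − 10.401 = (7.7 + 3.1) a, so a = 36.787 / 10.8 = 3.4062 m/s².

3.41 m/s²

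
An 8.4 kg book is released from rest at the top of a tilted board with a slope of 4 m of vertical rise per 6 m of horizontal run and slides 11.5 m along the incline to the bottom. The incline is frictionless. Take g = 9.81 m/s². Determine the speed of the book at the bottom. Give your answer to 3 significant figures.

The weight component along the incline is mg sin 33.69° = 45.710 N and the normal force is N = mg cos 33.69° = 68.564 N.
With no friction, a = g sin 33.69° = 5.4416 m/s².
Starting from rest over a distance of 11.5 m, v² = 2aL = 2 × 5.4416 × 11.5 = 125.1568, so v = 11.1873 m/s.

11.2 m/s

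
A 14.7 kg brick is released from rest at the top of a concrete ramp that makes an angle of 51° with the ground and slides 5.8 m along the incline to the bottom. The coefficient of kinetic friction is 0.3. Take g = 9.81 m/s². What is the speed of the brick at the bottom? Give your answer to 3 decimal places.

8.182 m/s

The weight component along the incline is mg sin 51° = 112.070 N and the normal force is N = mg cos 51° = 90.752 N.
Friction up the slope is f = μN = 0.3 × 90.752 = 27.226 N, so the net downslope force is 112.070 − 27.226 = 84.844 N and a = 84.844 / 14.7 = 5.7717 m/s².
Starting from rest over a distance of 5.8 m, v² = 2aL = 2 × 5.7717 × 5.8 = 66.9517, so v = 8.1824 m/s.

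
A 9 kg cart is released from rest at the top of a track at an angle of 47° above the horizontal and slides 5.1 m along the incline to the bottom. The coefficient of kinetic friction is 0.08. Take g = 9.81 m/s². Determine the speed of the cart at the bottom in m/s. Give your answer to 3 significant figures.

The weight component along the incline is mg sin 47° = 64.571 N and the normal force is N = mg cos 47° = 60.214 N.
Friction up the slope is f = μN = 0.08 × 60.214 = 4.817 N, so the net downslope force is 64.571 − 4.817 = 59.754 N and a = 59.754 / 9 = 6.6393 m/s².
Starting from rest over a distance of 5.1 m, v² = 2aL = 2 × 6.6393 × 5.1 = 67.7209, so v = 8.2293 m/s.

8.23 m/s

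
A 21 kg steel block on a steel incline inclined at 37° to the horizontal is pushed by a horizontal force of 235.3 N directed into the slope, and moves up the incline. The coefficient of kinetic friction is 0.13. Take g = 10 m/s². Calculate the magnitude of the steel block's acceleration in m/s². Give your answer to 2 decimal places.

The horizontal push has components F cos 37° = 235.3 × 0.7986 = 187.911 N up the incline and F sin 37° = 235.3 × 0.6018 = 141.604 N pressing into the surface.
The normal force is therefore N = mg cos 37° + F sin 37° = 167.706 + 141.604 = 309.310 N, and kinetic friction down the slope is μN = 0.13 × 309.310 = 40.210 N.
Along the incline: F cos 37° − mg sin 37° − μN = ma, so 187.911 − 126.378 − 40.210 = 21 a, giving a = 1.0154 m/s².

1.02 m/s²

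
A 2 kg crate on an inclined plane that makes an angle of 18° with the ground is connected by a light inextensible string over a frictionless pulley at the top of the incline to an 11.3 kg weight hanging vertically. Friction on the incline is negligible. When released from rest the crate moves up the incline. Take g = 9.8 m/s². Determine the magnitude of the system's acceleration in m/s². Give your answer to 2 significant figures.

For the crate on the incline: the weight component along the slope is m₁g sin 18° = 2 × 9.8 × 0.3090 = 6.056 N and the normal force is N = m₁g cos 18° = 18.641 N.
Newton's second law for the crate (up-slope positive): T − 6.056 = 2 a. For the hanging weight (downward positive): 11.3 × 9.8 − T = 11.3 a.
Adding the two equations eliminates T: 104.684 = 13.3 a, so a = 7.8710 m/s².

7.9 m/s²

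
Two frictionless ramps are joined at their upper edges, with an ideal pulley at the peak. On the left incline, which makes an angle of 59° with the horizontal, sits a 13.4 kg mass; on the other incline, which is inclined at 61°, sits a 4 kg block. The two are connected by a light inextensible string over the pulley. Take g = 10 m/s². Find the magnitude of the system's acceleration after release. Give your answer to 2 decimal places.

Resolve each weight along its own incline: the 13.4 kg mass has component 13.4 × 10 × sin 59° = 114.860 N down its slope, and the 4 kg mass has 4 × 10 × sin 61° = 34.985 N down its slope.
The 13.4 kg side's 114.860 N exceeds the other side's 34.985 N, so that mass slides down and the 4 kg mass slides up. Taking that direction as positive, Newton's second law for the whole system gives 114.860 − 34.985 = (13.4 + 4) a, so a = 79.875 / 17.4 = 4.5905 m/s².

4.59 m/s²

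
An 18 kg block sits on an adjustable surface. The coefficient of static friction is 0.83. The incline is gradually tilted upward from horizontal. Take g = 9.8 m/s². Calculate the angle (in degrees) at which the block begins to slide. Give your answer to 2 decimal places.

39.69°

At the threshold of sliding, static friction is at its maximum μ_s N and exactly balances the weight component along the incline: mg sin θ = μ_s mg cos θ.
Hence tan θ = μ_s = 0.83, so θ = arctan(0.83) = 39.6927°.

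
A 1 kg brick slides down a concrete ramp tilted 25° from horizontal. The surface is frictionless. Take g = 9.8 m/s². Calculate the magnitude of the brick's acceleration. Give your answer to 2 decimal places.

Resolving the weight along the incline: the component pulling the brick down the slope is mg sin 25° = 1 × 9.8 × 0.4226 = 4.141 N, and the normal force is N = mg cos 25° = 1 × 9.8 × 0.9063 = 8.882 N.
With no friction the net force along the incline is 4.141 N, so a = g sin 25° = 4.141 / 1 = 4.1410 m/s².

4.14 m/s²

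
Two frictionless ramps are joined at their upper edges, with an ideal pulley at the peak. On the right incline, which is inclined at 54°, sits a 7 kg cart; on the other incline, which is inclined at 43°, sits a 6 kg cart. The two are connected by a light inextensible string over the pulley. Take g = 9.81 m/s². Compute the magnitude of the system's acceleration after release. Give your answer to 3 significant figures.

1.19 m/s²

Resolve each weight along its own incline: the 7 kg mass has component 7 × 9.81 × sin 54° = 55.555 N down its slope, and the 6 kg mass has 6 × 9.81 × sin 43° = 40.142 N down its slope.
The 7 kg side's 55.555 N exceeds the other side's 40.142 N, so that mass slides down and the 6 kg mass slides up. Taking that direction as positive, Newton's second law for the whole system gives 55.555 − 40.142 = (7 + 6) a, so a = 15.413 / 13 = 1.1856 m/s².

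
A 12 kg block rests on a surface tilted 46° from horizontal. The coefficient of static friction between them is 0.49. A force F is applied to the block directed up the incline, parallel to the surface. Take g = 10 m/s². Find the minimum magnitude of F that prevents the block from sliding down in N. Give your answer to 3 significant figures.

45.5 N

The normal force is N = mg cos 46° = 83.359 N. With F at its minimum the block is on the verge of sliding down, so static friction is at its maximum μ_s N = 0.49 × 83.359 = 40.846 N and acts up the slope.
Equilibrium along the incline: F + μ_s N = mg sin 46°, so F = 86.321 − 40.846 = 45.475 N.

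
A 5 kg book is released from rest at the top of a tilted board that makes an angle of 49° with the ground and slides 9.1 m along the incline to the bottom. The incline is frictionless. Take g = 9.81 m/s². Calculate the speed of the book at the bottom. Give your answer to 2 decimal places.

11.61 m/s

The weight component along the incline is mg sin 49° = 37.019 N and the normal force is N = mg cos 49° = 32.180 N.
With no friction, a = g sin 49° = 7.4037 m/s².
Starting from rest over a distance of 9.1 m, v² = 2aL = 2 × 7.4037 × 9.1 = 134.7473, so v = 11.6081 m/s.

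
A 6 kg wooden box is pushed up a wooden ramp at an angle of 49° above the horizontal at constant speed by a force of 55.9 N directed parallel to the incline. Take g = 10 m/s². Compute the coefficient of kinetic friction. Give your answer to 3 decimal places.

0.270

At constant speed ΣF = 0 along the incline. The applied 55.9 N acts up the slope; the weight component mg sin 49° = 45.283 N and kinetic friction μN both act down the slope.
So 55.9 = 45.283 + μ × 39.364, giving μ = (55.9 − 45.283) / 39.364 = 0.2697.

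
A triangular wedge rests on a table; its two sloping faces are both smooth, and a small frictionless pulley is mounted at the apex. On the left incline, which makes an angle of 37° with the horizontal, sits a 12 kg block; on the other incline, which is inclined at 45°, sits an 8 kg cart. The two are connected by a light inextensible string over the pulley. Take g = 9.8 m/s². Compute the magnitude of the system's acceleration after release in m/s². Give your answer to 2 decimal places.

0.77 m/s²

Resolve each weight along its own incline: the 12 kg mass has component 12 × 9.8 × sin 37° = 70.773 N down its slope, and the 8 kg mass has 8 × 9.8 × sin 45° = 55.437 N down its slope.
The 12 kg side's 70.773 N exceeds the other side's 55.437 N, so that mass slides down and the 8 kg mass slides up. Taking that direction as positive, Newton's second law for the whole system gives 70.773 − 55.437 = (12 + 8) a, so a = 15.336 / 20 = 0.7668 m/s².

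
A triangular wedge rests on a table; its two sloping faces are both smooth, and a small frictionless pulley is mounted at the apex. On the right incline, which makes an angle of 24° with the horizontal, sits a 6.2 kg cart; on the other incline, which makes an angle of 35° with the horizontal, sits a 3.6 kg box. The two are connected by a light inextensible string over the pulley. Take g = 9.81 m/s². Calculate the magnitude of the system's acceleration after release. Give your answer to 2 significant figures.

Resolve each weight along its own incline: the 6.2 kg mass has component 6.2 × 9.81 × sin 24° = 24.739 N down its slope, and the 3.6 kg mass has 3.6 × 9.81 × sin 35° = 20.256 N down its slope.
The 6.2 kg side's 24.739 N exceeds the other side's 20.256 N, so that mass slides down and the 3.6 kg mass slides up. Taking that direction as positive, Newton's second law for the whole system gives 24.739 − 20.256 = (6.2 + 3.6) a, so a = 4.483 / 9.8 = 0.4574 m/s².

0.46 m/s²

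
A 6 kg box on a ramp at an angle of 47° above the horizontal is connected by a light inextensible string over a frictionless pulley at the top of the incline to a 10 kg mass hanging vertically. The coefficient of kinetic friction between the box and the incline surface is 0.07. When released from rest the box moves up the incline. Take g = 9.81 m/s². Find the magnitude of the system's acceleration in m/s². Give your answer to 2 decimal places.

For the box on the incline: the weight component along the slope is m₁g sin 47° = 6 × 9.81 × 0.7314 = 43.050 N and the normal force is N = m₁g cos 47° = 40.142 N.
Kinetic friction opposes the box's motion up the incline: f = μN = 0.07 × 40.142 = 2.810 N acting down the slope.
Newton's second law for the box (up-slope positive): T − 43.050 − 2.810 = 6 a. For the hanging mass (downward positive): 10 × 9.81 − T = 10 a.
Adding the two equations eliminates T: 52.240 = 16 a, so a = 3.2650 m/s².

3.27 m/s²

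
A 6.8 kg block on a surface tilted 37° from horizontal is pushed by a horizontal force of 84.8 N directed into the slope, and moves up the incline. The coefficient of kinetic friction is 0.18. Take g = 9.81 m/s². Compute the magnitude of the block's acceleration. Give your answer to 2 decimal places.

1.29 m/s²

The horizontal push has components F cos 37° = 84.8 × 0.7986 = 67.721 N up the incline and F sin 37° = 84.8 × 0.6018 = 51.033 N pressing into the surface.
The normal force is therefore N = mg cos 37° + F sin 37° = 53.273 + 51.033 = 104.306 N, and kinetic friction down the slope is μN = 0.18 × 104.306 = 18.775 N.
Along the incline: F cos 37° − mg sin 37° − μN = ma, so 67.721 − 40.145 − 18.775 = 6.8 a, giving a = 1.2943 m/s².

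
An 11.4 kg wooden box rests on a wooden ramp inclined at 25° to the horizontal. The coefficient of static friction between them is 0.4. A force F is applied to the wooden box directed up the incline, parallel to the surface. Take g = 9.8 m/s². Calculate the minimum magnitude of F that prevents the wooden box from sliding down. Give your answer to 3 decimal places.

6.714 N

The normal force is N = mg cos 25° = 101.253 N. With F at its minimum the wooden box is on the verge of sliding down, so static friction is at its maximum μ_s N = 0.4 × 101.253 = 40.501 N and acts up the slope.
Equilibrium along the incline: F + μ_s N = mg sin 25°, so F = 47.215 − 40.501 = 6.714 N.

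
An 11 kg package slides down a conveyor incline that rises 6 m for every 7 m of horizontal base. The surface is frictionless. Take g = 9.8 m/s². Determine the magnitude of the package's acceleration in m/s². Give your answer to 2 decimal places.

6.38 m/s²

Resolving the weight along the incline: the component pulling the package down the slope is mg sin 40.60° = 11 × 9.8 × 0.6508 = 70.156 N, and the normal force is N = mg cos 40.60° = 11 × 9.8 × 0.7593 = 81.853 N.
With no friction the net force along the incline is 70.156 N, so a = g sin 40.60° = 70.156 / 11 = 6.3778 m/s².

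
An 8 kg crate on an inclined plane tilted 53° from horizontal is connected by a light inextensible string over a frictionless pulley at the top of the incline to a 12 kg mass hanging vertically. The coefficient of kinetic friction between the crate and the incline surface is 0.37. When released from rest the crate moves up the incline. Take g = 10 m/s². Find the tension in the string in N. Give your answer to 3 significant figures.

97.0 N

For the crate on the incline: the weight component along the slope is m₁g sin 53° = 8 × 10 × 0.7986 = 63.888 N and the normal force is N = m₁g cos 53° = 48.145 N.
Kinetic friction opposes the crate's motion up the incline: f = μN = 0.37 × 48.145 = 17.814 N acting down the slope.
Newton's second law for the crate (up-slope positive): T − 63.888 − 17.814 = 8 a. For the hanging mass (downward positive): 12 × 10 − T = 12 a.
Adding the two equations eliminates T: 38.298 = 20 a, so a = 1.9149 m/s².
Then from the hanging mass's equation, T = 12 × (10 − 1.9149) = 97.021 N.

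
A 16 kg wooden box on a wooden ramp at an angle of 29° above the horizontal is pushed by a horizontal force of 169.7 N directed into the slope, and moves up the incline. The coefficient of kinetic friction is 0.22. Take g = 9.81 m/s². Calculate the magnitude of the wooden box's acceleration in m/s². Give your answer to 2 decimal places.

The horizontal push has components F cos 29° = 169.7 × 0.8746 = 148.420 N up the incline and F sin 29° = 169.7 × 0.4848 = 82.271 N pressing into the surface.
The normal force is therefore N = mg cos 29° + F sin 29° = 137.277 + 82.271 = 219.548 N, and kinetic friction down the slope is μN = 0.22 × 219.548 = 48.301 N.
Along the incline: F cos 29° − mg sin 29° − μN = ma, so 148.420 − 76.094 − 48.301 = 16 a, giving a = 1.5016 m/s².

1.50 m/s²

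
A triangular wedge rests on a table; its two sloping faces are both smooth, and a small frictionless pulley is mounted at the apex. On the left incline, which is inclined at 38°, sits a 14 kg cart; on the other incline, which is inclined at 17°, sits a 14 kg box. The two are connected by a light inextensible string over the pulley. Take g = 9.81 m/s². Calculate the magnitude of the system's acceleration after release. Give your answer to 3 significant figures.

Resolve each weight along its own incline: the 14 kg mass has component 14 × 9.81 × sin 38° = 84.555 N down its slope, and the 14 kg mass has 14 × 9.81 × sin 17° = 40.154 N down its slope.
The 14 kg side's 84.555 N exceeds the other side's 40.154 N, so that mass slides down and the 14 kg mass slides up. Taking that direction as positive, Newton's second law for the whole system gives 84.555 − 40.154 = (14 + 14) a, so a = 44.401 / 28 = 1.5858 m/s².

1.59 m/s²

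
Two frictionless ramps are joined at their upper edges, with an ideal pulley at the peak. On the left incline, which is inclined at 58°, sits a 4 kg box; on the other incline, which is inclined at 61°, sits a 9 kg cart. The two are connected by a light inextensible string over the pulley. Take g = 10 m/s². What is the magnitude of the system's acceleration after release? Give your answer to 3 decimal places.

3.446 m/s²

Resolve each weight along its own incline: the 4 kg mass has component 4 × 10 × sin 58° = 33.922 N down its slope, and the 9 kg mass has 9 × 10 × sin 61° = 78.716 N down its slope.
The 9 kg side's 78.716 N exceeds the other side's 33.922 N, so that mass slides down and the 4 kg mass slides up. Taking that direction as positive, Newton's second law for the whole system gives 78.716 − 33.922 = (4 + 9) a, so a = 44.794 / 13 = 3.4457 m/s².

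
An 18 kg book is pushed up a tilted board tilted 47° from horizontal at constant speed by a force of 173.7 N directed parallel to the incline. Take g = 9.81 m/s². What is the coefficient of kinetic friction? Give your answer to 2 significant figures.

At constant speed ΣF = 0 along the incline. The applied 173.7 N acts up the slope; the weight component mg sin 47° = 129.142 N and kinetic friction μN both act down the slope.
So 173.7 = 129.142 + μ × 120.427, giving μ = (173.7 − 129.142) / 120.427 = 0.3700.

0.37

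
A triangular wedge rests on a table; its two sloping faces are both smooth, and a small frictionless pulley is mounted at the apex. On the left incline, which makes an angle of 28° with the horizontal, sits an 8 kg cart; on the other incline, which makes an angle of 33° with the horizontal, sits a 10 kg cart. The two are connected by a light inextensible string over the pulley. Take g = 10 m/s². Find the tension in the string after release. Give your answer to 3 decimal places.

45.072 N

Resolve each weight along its own incline: the 8 kg mass has component 8 × 10 × sin 28° = 37.558 N down its slope, and the 10 kg mass has 10 × 10 × sin 33° = 54.464 N down its slope.
The 10 kg side's 54.464 N exceeds the other side's 37.558 N, so that mass slides down and the 8 kg mass slides up. Taking that direction as positive, Newton's second law for the whole system gives 54.464 − 37.558 = (8 + 10) a, so a = 16.906 / 18 = 0.9392 m/s².
For the 8 kg mass (up-slope positive): T − 37.558 = 8 × 0.9392, so T = 45.072 N.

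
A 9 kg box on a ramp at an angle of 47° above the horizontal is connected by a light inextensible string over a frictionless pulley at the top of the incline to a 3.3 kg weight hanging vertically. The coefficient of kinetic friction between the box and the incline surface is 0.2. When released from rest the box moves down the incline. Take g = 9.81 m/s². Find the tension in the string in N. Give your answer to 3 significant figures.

37.8 N

For the box on the incline: the weight component along the slope is m₁g sin 47° = 9 × 9.81 × 0.7314 = 64.575 N and the normal force is N = m₁g cos 47° = 60.214 N.
Kinetic friction opposes the box's motion down the incline: f = μN = 0.2 × 60.214 = 12.043 N acting up the slope.
Newton's second law for the box (down-slope positive): 64.575 − 12.043 − T = 9 a. For the hanging weight (upward positive): T − 3.3 × 9.81 = 3.3 a.
Adding the two equations eliminates T: 20.159 = 12.3 a, so a = 1.6389 m/s².
Then from the hanging weight's equation, T = 3.3 × (9.81 + 1.6389) = 37.781 N.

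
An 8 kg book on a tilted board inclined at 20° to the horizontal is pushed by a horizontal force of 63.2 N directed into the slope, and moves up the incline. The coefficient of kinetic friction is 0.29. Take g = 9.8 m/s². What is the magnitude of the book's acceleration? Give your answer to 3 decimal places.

The horizontal push has components F cos 20° = 63.2 × 0.9397 = 59.389 N up the incline and F sin 20° = 63.2 × 0.3420 = 21.614 N pressing into the surface.
The normal force is therefore N = mg cos 20° + F sin 20° = 73.672 + 21.614 = 95.286 N, and kinetic friction down the slope is μN = 0.29 × 95.286 = 27.633 N.
Along the incline: F cos 20° − mg sin 20° − μN = ma, so 59.389 − 26.813 − 27.633 = 8 a, giving a = 0.6179 m/s².

0.618 m/s²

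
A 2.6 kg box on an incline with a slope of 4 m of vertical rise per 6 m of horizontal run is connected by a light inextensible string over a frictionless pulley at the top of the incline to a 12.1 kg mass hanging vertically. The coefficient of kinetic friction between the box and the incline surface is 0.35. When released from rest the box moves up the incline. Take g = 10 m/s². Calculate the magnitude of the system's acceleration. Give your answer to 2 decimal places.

For the box on the incline: the weight component along the slope is m₁g sin 33.69° = 2.6 × 10 × 0.5547 = 14.422 N and the normal force is N = m₁g cos 33.69° = 21.633 N.
Kinetic friction opposes the box's motion up the incline: f = μN = 0.35 × 21.633 = 7.572 N acting down the slope.
Newton's second law for the box (up-slope positive): T − 14.422 − 7.572 = 2.6 a. For the hanging mass (downward positive): 12.1 × 10 − T = 12.1 a.
Adding the two equations eliminates T: 99.006 = 14.7 a, so a = 6.7351 m/s².

6.74 m/s²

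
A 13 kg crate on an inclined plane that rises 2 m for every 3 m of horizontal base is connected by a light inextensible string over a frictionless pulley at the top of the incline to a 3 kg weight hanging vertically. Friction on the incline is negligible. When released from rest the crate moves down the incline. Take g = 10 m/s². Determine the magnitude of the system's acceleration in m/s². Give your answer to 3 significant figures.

2.63 m/s²

For the crate on the incline: the weight component along the slope is m₁g sin 33.69° = 13 × 10 × 0.5547 = 72.111 N and the normal force is N = m₁g cos 33.69° = 108.167 N.
Newton's second law for the crate (down-slope positive): 72.111 − T = 13 a. For the hanging weight (upward positive): T − 3 × 10 = 3 a.
Adding the two equations eliminates T: 42.111 = 16 a, so a = 2.6319 m/s².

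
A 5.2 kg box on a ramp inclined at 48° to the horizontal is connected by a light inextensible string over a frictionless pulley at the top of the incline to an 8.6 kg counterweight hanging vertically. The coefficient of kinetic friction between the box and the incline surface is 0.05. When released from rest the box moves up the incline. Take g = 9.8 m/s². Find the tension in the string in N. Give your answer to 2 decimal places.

56.42 N

For the box on the incline: the weight component along the slope is m₁g sin 48° = 5.2 × 9.8 × 0.7431 = 37.868 N and the normal force is N = m₁g cos 48° = 34.099 N.
Kinetic friction opposes the box's motion up the incline: f = μN = 0.05 × 34.099 = 1.705 N acting down the slope.
Newton's second law for the box (up-slope positive): T − 37.868 − 1.705 = 5.2 a. For the hanging counterweight (downward positive): 8.6 × 9.8 − T = 8.6 a.
Adding the two equations eliminates T: 44.707 = 13.8 a, so a = 3.2396 m/s².
Then from the hanging counterweight's equation, T = 8.6 × (9.8 − 3.2396) = 56.419 N.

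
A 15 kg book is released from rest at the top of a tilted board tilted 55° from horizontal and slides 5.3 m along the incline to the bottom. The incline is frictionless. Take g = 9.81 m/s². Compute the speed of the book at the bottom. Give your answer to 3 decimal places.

9.229 m/s

The weight component along the incline is mg sin 55° = 120.538 N and the normal force is N = mg cos 55° = 84.402 N.
With no friction, a = g sin 55° = 8.0359 m/s².
Starting from rest over a distance of 5.3 m, v² = 2aL = 2 × 8.0359 × 5.3 = 85.1805, so v = 9.2293 m/s.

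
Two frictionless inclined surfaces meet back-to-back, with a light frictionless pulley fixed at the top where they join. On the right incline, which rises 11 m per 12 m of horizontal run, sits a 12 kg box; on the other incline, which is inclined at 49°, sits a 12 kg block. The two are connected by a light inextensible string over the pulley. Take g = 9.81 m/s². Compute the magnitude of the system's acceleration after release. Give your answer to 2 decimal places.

Resolve each weight along its own incline: the 12 kg mass has component 12 × 9.81 × sin 42.51° = 79.546 N down its slope, and the 12 kg mass has 12 × 9.81 × sin 49° = 88.844 N down its slope.
The 12 kg side's 88.844 N exceeds the other side's 79.546 N, so that mass slides down and the 12 kg mass slides up. Taking that direction as positive, Newton's second law for the whole system gives 88.844 − 79.546 = (12 + 12) a, so a = 9.298 / 24 = 0.3874 m/s².

0.39 m/s²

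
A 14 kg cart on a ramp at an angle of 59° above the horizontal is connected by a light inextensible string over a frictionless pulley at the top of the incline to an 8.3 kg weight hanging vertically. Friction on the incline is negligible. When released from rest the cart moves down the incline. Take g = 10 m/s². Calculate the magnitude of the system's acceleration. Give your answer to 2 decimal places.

For the cart on the incline: the weight component along the slope is m₁g sin 59° = 14 × 10 × 0.8572 = 120.008 N and the normal force is N = m₁g cos 59° = 72.105 N.
Newton's second law for the cart (down-slope positive): 120.008 − T = 14 a. For the hanging weight (upward positive): T − 8.3 × 10 = 8.3 a.
Adding the two equations eliminates T: 37.008 = 22.3 a, so a = 1.6596 m/s².

1.66 m/s²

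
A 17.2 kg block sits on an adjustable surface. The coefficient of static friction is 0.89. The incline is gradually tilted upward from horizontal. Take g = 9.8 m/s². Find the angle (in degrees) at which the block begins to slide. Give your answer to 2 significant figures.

42°

At the threshold of sliding, static friction is at its maximum μ_s N and exactly balances the weight component along the incline: mg sin θ = μ_s mg cos θ.
Hence tan θ = μ_s = 0.89, so θ = arctan(0.89) = 41.6691°.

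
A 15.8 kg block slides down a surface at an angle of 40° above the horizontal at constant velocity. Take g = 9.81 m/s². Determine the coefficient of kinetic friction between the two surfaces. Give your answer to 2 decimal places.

At constant velocity the net force along the incline is zero: mg sin 40° = μ mg cos 40°.
So μ = tan 40° = 0.6428 / 0.7660 = 0.8392.

0.84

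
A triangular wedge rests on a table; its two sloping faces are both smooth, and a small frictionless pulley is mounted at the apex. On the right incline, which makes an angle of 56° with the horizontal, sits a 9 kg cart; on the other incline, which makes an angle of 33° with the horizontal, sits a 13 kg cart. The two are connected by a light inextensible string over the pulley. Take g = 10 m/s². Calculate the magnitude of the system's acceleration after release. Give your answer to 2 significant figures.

0.17 m/s²

Resolve each weight along its own incline: the 9 kg mass has component 9 × 10 × sin 56° = 74.613 N down its slope, and the 13 kg mass has 13 × 10 × sin 33° = 70.803 N down its slope.
The 9 kg side's 74.613 N exceeds the other side's 70.803 N, so that mass slides down and the 13 kg mass slides up. Taking that direction as positive, Newton's second law for the whole system gives 74.613 − 70.803 = (9 + 13) a, so a = 3.810 / 22 = 0.1732 m/s².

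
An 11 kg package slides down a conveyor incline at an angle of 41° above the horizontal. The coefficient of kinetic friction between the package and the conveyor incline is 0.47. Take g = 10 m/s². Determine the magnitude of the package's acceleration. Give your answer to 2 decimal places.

Resolving the weight along the incline: the component pulling the package down the slope is mg sin 41° = 11 × 10 × 0.6561 = 72.171 N, and the normal force is N = mg cos 41° = 11 × 10 × 0.7547 = 83.017 N.
Kinetic friction acts up the slope with magnitude f = μN = 0.47 × 83.017 = 39.018 N.
Net force along the incline is 72.171 − 39.018 = 33.153 N, so a = 33.153 / 11 = 3.0139 m/s².

3.01 m/s²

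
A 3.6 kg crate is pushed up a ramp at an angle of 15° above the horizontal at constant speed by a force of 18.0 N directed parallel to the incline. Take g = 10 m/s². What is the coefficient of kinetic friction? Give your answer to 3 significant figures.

0.250

At constant speed ΣF = 0 along the incline. The applied 18.0 N acts up the slope; the weight component mg sin 15° = 9.317 N and kinetic friction μN both act down the slope.
So 18.0 = 9.317 + μ × 34.773, giving μ = (18.0 − 9.317) / 34.773 = 0.2497.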